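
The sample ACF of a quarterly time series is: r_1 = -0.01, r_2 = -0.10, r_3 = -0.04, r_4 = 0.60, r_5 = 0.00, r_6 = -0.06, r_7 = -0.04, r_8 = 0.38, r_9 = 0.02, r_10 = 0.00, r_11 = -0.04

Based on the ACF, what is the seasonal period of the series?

4

The largest autocorrelation is r_4 = 0.60, with a weaker echo at lag 8 (0.38); the remaining lags stay at or below 0.02.
The dominant spike at lag 4 indicates a seasonal period of 4.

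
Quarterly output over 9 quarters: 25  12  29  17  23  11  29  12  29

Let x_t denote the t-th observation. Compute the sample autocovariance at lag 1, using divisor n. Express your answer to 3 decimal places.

Mean x̄ = (25 + 12 + 29 + 17 + 23 + 11 + 29 + 12 + 29)/9 = 20.7778
Σ_{t=1}^{8}(x_t−x̄)(x_{t+1}−x̄) = -395.1605
γ_1 = -395.1605 / 9 = -43.907

-43.907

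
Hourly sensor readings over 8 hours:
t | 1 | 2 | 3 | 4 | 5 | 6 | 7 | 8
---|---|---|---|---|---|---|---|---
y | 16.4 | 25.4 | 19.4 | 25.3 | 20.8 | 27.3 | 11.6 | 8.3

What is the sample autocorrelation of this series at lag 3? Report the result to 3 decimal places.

Mean ȳ = (16.4 + 25.4 + 19.4 + 25.3 + 20.8 + 27.3 + 11.6 + 8.3)/8 = 19.3125
Deviations from mean: -2.9125, 6.0875, 0.0875, 5.9875, 1.4875, 7.9875, -7.7125, -11.0125
Numerator Σ_{t=1}^{5}(y_t−ȳ)(y_{t+3}−ȳ) = -70.2442
Denominator Σ(y_t−ȳ)² = 328.1688
r_3 = -70.2442 / 328.1688 = -0.214

-0.214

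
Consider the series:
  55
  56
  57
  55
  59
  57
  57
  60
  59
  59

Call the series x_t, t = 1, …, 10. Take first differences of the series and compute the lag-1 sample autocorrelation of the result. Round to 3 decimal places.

First differences Δx: 1, 1, -2, 4, -2, 0, 3, -1, 0
Mean of differences = 0.4444
Numerator Σ(Δx_t−Δx̄)(Δx_{t+1}−Δx̄) = -21.5309
Denominator Σ(Δx_t−Δx̄)² = 34.2222
r_1(Δx) = -21.5309 / 34.2222 = -0.629

-0.629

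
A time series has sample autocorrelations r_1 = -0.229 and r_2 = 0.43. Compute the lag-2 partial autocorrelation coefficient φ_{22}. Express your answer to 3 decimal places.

0.398

φ_{22} = (r_2 − r_1²) / (1 − r_1²)
r_1² = (-0.229)² = 0.052441
Numerator = 0.43 − 0.0524 = 0.3776; denominator = 1 − 0.0524 = 0.9476
φ_{22} = 0.3776 / 0.9476 = 0.398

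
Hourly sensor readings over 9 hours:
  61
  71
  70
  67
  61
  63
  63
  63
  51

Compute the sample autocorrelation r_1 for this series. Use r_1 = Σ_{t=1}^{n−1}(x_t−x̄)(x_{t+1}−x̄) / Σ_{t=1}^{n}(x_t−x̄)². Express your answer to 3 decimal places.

Mean x̄ = (61 + 71 + 70 + 67 + 61 + 63 + 63 + 63 + 51)/9 = 63.3333
Numerator Σ_{t=1}^{8}(x_t−x̄)(x_{t+1}−x̄) = 54.2222
Denominator Σ(x_t−x̄)² = 280.0000
r_1 = 54.2222 / 280.0000 = 0.194

0.194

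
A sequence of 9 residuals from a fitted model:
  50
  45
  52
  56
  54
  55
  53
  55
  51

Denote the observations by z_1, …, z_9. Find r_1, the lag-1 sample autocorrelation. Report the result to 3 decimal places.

0.314

Mean z̄ = (50 + 45 + 52 + 56 + 54 + 55 + 53 + 55 + 51)/9 = 52.3333
Numerator Σ_{t=1}^{8}(z_t−z̄)(z_{t+1}−z̄) = 28.8889
Denominator Σ(z_t−z̄)² = 92.0000
r_1 = 28.8889 / 92.0000 = 0.314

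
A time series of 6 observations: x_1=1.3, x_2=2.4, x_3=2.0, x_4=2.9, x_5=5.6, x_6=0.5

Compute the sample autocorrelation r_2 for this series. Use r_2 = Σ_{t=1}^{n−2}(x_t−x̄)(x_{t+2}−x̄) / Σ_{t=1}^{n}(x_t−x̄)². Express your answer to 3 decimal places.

-0.116

Mean x̄ = (1.3 + 2.4 + 2.0 + 2.9 + 5.6 + 0.5)/6 = 2.4500
Deviations from mean: -1.1500, -0.0500, -0.4500, 0.4500, 3.1500, -1.9500
Numerator Σ_{t=1}^{4}(x_t−x̄)(x_{t+2}−x̄) = -1.8000
Denominator Σ(x_t−x̄)² = 15.4550
r_2 = -1.8000 / 15.4550 = -0.116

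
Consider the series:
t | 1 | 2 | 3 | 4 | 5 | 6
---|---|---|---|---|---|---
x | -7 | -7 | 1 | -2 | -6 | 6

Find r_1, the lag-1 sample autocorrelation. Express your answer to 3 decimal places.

-0.184

Mean x̄ = (-7 − 7 + 1 − 2 − 6 + 6)/6 = -2.5000
Numerator Σ_{t=1}^{5}(x_t−x̄)(x_{t+1}−x̄) = -25.2500
Denominator Σ(x_t−x̄)² = 137.5000
r_1 = -25.2500 / 137.5000 = -0.184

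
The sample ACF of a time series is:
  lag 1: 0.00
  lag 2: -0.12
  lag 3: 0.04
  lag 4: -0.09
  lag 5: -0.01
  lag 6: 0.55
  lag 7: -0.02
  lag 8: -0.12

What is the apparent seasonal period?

6

The largest autocorrelation is r_6 = 0.55; the remaining lags stay at or below 0.04.
The dominant spike at lag 6 indicates a seasonal period of 6.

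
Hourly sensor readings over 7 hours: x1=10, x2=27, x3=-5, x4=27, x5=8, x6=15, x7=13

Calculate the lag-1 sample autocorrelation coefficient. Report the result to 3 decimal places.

-0.839

Mean x̄ = (10 + 27 − 5 + 27 + 8 + 15 + 13)/7 = 13.5714
Deviations from mean: -3.5714, 13.4286, -18.5714, 13.4286, -5.5714, 1.4286, -0.5714
Σ(x_t−x̄)(x_{t+1}−x̄) = (-47.9592) + (-249.3878) + (-249.3878) + (-74.8163) + (-7.9592) + (-0.8163) = -630.3265
Denominator Σ(x_t−x̄)² = 751.7143
r_1 = -630.3265 / 751.7143 = -0.839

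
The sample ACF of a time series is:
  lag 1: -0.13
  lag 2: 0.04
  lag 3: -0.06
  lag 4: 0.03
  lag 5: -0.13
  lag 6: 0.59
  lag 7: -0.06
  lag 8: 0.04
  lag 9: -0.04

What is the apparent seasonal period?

The largest autocorrelation is r_6 = 0.59; the remaining lags stay at or below 0.04.
The dominant spike at lag 6 indicates a seasonal period of 6.

6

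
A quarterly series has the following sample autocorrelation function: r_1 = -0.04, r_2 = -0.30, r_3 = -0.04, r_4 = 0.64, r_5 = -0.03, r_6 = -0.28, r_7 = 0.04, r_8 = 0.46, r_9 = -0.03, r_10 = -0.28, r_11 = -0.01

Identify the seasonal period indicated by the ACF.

The largest autocorrelation is r_4 = 0.64, with a weaker echo at lag 8 (0.46); the remaining lags stay at or below 0.04.
The dominant spike at lag 4 indicates a seasonal period of 4.

4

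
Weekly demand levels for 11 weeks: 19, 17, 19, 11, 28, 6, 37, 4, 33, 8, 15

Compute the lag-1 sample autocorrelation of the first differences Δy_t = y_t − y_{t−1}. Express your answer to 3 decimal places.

First differences Δy: -2, 2, -8, 17, -22, 31, -33, 29, -25, 7
Mean of differences = -0.4000
Numerator Σ(Δy_t−Δȳ)(Δy_{t+1}−Δȳ) = -4095.7600
Denominator Σ(Δy_t−Δȳ)² = 4408.4000
r_1(Δy) = -4095.7600 / 4408.4000 = -0.929

-0.929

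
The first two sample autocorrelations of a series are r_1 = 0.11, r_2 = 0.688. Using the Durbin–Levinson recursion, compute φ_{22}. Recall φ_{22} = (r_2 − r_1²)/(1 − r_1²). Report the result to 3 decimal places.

φ_{22} = (r_2 − r_1²) / (1 − r_1²)
r_1² = (0.11)² = 0.0121
Numerator = 0.688 − 0.0121 = 0.6759; denominator = 1 − 0.0121 = 0.9879
φ_{22} = 0.6759 / 0.9879 = 0.684

0.684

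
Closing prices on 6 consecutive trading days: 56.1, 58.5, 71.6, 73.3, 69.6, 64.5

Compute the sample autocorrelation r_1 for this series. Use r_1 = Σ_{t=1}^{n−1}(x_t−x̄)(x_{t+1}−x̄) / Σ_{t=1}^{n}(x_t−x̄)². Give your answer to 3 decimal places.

0.385

Mean x̄ = (56.1 + 58.5 + 71.6 + 73.3 + 69.6 + 64.5)/6 = 65.6000
Deviations from mean: -9.5000, -7.1000, 6.0000, 7.7000, 4.0000, -1.1000
Numerator Σ_{t=1}^{5}(x_t−x̄)(x_{t+1}−x̄) = 97.4500
Denominator Σ(x_t−x̄)² = 253.1600
r_1 = 97.4500 / 253.1600 = 0.385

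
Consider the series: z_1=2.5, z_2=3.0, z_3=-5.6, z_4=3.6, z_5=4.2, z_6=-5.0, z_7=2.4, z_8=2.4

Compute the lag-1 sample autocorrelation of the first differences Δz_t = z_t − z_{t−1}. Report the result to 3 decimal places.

First differences Δz: 0.5, -8.6, 9.2, 0.6, -9.2, 7.4, 0.0
Mean of differences = -0.0143
Numerator Σ(Δz_t−Δz̄)(Δz_{t+1}−Δz̄) = -151.5088
Denominator Σ(Δz_t−Δz̄)² = 298.6086
r_1(Δz) = -151.5088 / 298.6086 = -0.507

-0.507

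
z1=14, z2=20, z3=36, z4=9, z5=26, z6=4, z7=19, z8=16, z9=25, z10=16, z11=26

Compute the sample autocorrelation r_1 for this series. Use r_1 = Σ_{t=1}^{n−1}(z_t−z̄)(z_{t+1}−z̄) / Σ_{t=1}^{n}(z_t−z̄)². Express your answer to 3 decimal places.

Mean z̄ = (14 + 20 + 36 + 9 + 26 + 4 + 19 + 16 + 25 + 16 + 26)/11 = 19.1818
Numerator Σ_{t=1}^{10}(z_t−z̄)(z_{t+1}−z̄) = -390.0331
Denominator Σ(z_t−z̄)² = 791.6364
r_1 = -390.0331 / 791.6364 = -0.493

-0.493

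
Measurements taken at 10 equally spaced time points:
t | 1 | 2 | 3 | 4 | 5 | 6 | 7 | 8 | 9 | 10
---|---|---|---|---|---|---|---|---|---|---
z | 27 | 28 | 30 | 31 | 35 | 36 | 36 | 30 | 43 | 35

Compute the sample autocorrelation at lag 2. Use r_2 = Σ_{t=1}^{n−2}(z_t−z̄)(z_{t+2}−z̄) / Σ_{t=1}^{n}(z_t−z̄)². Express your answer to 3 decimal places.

Mean z̄ = (27 + 28 + 30 + 31 + 35 + 36 + 36 + 30 + 43 + 35)/10 = 33.1000
Numerator Σ_{t=1}^{8}(z_t−z̄)(z_{t+2}−z̄) = 36.9800
Denominator Σ(z_t−z̄)² = 208.9000
r_2 = 36.9800 / 208.9000 = 0.177

0.177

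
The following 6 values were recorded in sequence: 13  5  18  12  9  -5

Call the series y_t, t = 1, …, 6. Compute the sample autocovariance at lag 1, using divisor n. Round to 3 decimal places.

Mean ȳ = (13 + 5 + 18 + 12 + 9 − 5)/6 = 8.6667
Deviations: 4.3333, -3.6667, 9.3333, 3.3333, 0.3333, -13.6667
Σ_{t=1}^{5}(y_t−ȳ)(y_{t+1}−ȳ) = -22.4444
γ_1 = -22.4444 / 6 = -3.741

-3.741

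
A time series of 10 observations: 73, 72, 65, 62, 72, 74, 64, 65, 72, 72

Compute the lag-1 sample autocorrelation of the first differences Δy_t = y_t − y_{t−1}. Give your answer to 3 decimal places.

-0.016

First differences Δy: -1, -7, -3, 10, 2, -10, 1, 7, 0
Mean of differences = -0.1111
Numerator Σ(Δy_t−Δȳ)(Δy_{t+1}−Δȳ) = -5.0123
Denominator Σ(Δy_t−Δȳ)² = 312.8889
r_1(Δy) = -5.0123 / 312.8889 = -0.016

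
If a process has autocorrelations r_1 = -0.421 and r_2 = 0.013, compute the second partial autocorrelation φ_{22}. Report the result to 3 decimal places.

-0.200

φ_{22} = (r_2 − r_1²) / (1 − r_1²)
r_1² = (-0.421)² = 0.177241
Numerator = 0.013 − 0.1772 = -0.1642; denominator = 1 − 0.1772 = 0.8228
φ_{22} = -0.1642 / 0.8228 = -0.200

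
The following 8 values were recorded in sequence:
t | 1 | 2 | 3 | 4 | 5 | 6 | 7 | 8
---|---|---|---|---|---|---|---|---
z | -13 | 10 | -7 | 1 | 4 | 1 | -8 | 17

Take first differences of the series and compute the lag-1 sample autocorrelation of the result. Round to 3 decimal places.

First differences Δz: 23, -17, 8, 3, -3, -9, 25
Mean of differences = 4.2857
Numerator Σ(Δz_t−Δz̄)(Δz_{t+1}−Δz̄) = -651.2245
Denominator Σ(Δz_t−Δz̄)² = 1477.4286
r_1(Δz) = -651.2245 / 1477.4286 = -0.441

-0.441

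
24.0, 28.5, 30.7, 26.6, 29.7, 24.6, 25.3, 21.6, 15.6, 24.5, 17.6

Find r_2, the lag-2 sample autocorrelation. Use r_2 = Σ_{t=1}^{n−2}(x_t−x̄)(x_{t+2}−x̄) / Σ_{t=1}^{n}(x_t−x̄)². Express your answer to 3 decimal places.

0.433

Mean x̄ = (24.0 + 28.5 + 30.7 + 26.6 + 29.7 + 24.6 + 25.3 + 21.6 + 15.6 + 24.5 + 17.6)/11 = 24.4273
Numerator Σ_{t=1}^{9}(x_t−x̄)(x_{t+2}−x̄) = 96.0885
Denominator Σ(x_t−x̄)² = 221.9618
r_2 = 96.0885 / 221.9618 = 0.433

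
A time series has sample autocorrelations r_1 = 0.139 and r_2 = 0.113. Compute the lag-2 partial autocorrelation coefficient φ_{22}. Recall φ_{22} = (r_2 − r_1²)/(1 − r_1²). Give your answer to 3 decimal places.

0.096

φ_{22} = (r_2 − r_1²) / (1 − r_1²)
r_1² = (0.139)² = 0.019321
Numerator = 0.113 − 0.0193 = 0.0937; denominator = 1 − 0.0193 = 0.9807
φ_{22} = 0.0937 / 0.9807 = 0.096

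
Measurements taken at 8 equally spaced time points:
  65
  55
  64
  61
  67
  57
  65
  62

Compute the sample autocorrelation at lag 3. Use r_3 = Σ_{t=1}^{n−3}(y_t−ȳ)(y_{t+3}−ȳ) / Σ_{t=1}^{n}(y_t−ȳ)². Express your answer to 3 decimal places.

-0.418

Mean ȳ = (65 + 55 + 64 + 61 + 67 + 57 + 65 + 62)/8 = 62.0000
Deviations from mean: 3.0000, -7.0000, 2.0000, -1.0000, 5.0000, -5.0000, 3.0000, 0.0000
Σ(y_t−ȳ)(y_{t+3}−ȳ) = (-3.0000) + (-35.0000) + (-10.0000) + (-3.0000) + (0.0000) = -51.0000
Denominator Σ(y_t−ȳ)² = 122.0000
r_3 = -51.0000 / 122.0000 = -0.418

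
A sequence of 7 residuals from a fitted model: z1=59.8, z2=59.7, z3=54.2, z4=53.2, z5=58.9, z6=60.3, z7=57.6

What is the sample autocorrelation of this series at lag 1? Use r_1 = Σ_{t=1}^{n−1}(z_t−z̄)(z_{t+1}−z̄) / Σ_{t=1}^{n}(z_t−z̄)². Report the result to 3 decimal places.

0.211

Mean z̄ = (59.8 + 59.7 + 54.2 + 53.2 + 58.9 + 60.3 + 57.6)/7 = 57.6714
Σ(z_t−z̄)(z_{t+1}−z̄) = (4.3180) + (-7.0420) + (15.5222) + (-5.4935) + (3.2294) + (-0.1878) = 10.3463
Denominator Σ(z_t−z̄)² = 49.1143
r_1 = 10.3463 / 49.1143 = 0.211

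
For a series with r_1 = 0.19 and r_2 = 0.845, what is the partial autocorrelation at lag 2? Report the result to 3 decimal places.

φ_{22} = (r_2 − r_1²) / (1 − r_1²)
r_1² = (0.19)² = 0.0361
Numerator = 0.845 − 0.0361 = 0.8089; denominator = 1 − 0.0361 = 0.9639
φ_{22} = 0.8089 / 0.9639 = 0.839

0.839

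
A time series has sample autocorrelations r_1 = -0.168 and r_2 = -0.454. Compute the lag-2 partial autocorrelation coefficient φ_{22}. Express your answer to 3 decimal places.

φ_{22} = (r_2 − r_1²) / (1 − r_1²)
r_1² = (-0.168)² = 0.028224
Numerator = -0.454 − 0.0282 = -0.4822; denominator = 1 − 0.0282 = 0.9718
φ_{22} = -0.4822 / 0.9718 = -0.496

-0.496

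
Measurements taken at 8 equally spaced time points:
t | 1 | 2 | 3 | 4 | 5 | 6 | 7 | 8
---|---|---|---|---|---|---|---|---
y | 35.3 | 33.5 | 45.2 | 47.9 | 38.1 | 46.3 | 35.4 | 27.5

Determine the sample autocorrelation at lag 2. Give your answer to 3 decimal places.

Mean ȳ = (35.3 + 33.5 + 45.2 + 47.9 + 38.1 + 46.3 + 35.4 + 27.5)/8 = 38.6500
Deviations from mean: -3.3500, -5.1500, 6.5500, 9.2500, -0.5500, 7.6500, -3.2500, -11.1500
Numerator Σ_{t=1}^{6}(y_t−ȳ)(y_{t+2}−ȳ) = -85.9300
Denominator Σ(y_t−ȳ)² = 359.9200
r_2 = -85.9300 / 359.9200 = -0.239

-0.239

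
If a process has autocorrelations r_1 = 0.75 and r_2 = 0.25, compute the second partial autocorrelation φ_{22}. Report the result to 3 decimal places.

-0.714

φ_{22} = (r_2 − r_1²) / (1 − r_1²)
r_1² = (0.75)² = 0.5625
Numerator = 0.25 − 0.5625 = -0.3125; denominator = 1 − 0.5625 = 0.4375
φ_{22} = -0.3125 / 0.4375 = -0.714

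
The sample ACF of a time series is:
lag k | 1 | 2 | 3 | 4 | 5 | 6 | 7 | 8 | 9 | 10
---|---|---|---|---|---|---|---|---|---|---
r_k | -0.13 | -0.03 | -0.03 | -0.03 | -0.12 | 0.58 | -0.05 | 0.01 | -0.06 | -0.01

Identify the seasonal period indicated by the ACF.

6

The largest autocorrelation is r_6 = 0.58; the remaining lags stay at or below 0.01.
The dominant spike at lag 6 indicates a seasonal period of 6.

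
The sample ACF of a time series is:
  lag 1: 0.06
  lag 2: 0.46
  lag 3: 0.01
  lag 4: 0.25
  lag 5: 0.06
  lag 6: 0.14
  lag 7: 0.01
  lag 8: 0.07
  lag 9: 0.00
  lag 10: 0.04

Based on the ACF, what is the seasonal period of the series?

The largest autocorrelation is r_2 = 0.46, with a weaker echo at lag 4 (0.25); the remaining lags stay at or below 0.14.
The dominant spike at lag 2 indicates a seasonal period of 2.

2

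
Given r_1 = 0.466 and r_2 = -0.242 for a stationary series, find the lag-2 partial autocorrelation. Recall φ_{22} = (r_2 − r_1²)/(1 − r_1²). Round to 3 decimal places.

-0.587

φ_{22} = (r_2 − r_1²) / (1 − r_1²)
r_1² = (0.466)² = 0.217156
Numerator = -0.242 − 0.2172 = -0.4592; denominator = 1 − 0.2172 = 0.7828
φ_{22} = -0.4592 / 0.7828 = -0.587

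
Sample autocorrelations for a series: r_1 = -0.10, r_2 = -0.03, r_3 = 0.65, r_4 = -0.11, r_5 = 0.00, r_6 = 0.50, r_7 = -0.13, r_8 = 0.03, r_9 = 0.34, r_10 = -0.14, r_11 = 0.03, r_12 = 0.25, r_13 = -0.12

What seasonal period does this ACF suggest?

The largest autocorrelation is r_3 = 0.65, with weaker echoes at lags 6 (0.50), 9 (0.34) and 12 (0.25); the remaining lags stay at or below 0.03.
The dominant spike at lag 3 indicates a seasonal period of 3.

3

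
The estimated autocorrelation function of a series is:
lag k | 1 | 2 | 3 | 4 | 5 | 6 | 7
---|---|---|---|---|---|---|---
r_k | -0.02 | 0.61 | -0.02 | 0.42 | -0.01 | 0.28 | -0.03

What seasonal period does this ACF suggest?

The largest autocorrelation is r_2 = 0.61, with weaker echoes at lags 4 (0.42) and 6 (0.28); the remaining lags stay at or below -0.01.
The dominant spike at lag 2 indicates a seasonal period of 2.

2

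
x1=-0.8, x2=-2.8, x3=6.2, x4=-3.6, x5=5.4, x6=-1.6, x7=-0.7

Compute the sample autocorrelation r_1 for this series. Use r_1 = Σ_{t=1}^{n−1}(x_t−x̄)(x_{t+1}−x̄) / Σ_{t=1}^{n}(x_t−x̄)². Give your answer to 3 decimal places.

Mean x̄ = (-0.8 − 2.8 + 6.2 − 3.6 + 5.4 − 1.6 − 0.7)/7 = 0.3000
Deviations from mean: -1.1000, -3.1000, 5.9000, -3.9000, 5.1000, -1.9000, -1.0000
Σ(x_t−x̄)(x_{t+1}−x̄) = (3.4100) + (-18.2900) + (-23.0100) + (-19.8900) + (-9.6900) + (1.9000) = -65.5700
Denominator Σ(x_t−x̄)² = 91.4600
r_1 = -65.5700 / 91.4600 = -0.717

-0.717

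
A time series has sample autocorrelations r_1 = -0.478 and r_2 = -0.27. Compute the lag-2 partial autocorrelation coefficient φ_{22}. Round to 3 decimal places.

φ_{22} = (r_2 − r_1²) / (1 − r_1²)
r_1² = (-0.478)² = 0.228484
Numerator = -0.27 − 0.2285 = -0.4985; denominator = 1 − 0.2285 = 0.7715
φ_{22} = -0.4985 / 0.7715 = -0.646

-0.646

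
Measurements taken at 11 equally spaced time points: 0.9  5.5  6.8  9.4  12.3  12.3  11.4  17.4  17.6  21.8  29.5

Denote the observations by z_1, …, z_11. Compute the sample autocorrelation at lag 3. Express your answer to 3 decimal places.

0.172

Mean z̄ = (0.9 + 5.5 + 6.8 + 9.4 + 12.3 + 12.3 + 11.4 + 17.4 + 17.6 + 21.8 + 29.5)/11 = 13.1727
Numerator Σ_{t=1}^{8}(z_t−z̄)(z_{t+3}−z̄) = 111.4205
Denominator Σ(z_t−z̄)² = 647.4818
r_3 = 111.4205 / 647.4818 = 0.172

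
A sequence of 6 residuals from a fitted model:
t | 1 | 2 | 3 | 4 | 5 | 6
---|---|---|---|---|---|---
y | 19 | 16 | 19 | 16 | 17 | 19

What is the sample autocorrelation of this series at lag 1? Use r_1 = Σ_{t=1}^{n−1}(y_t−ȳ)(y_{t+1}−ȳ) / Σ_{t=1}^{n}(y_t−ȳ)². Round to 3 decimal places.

Mean ȳ = (19 + 16 + 19 + 16 + 17 + 19)/6 = 17.6667
Deviations from mean: 1.3333, -1.6667, 1.3333, -1.6667, -0.6667, 1.3333
Σ(y_t−ȳ)(y_{t+1}−ȳ) = (-2.2222) + (-2.2222) + (-2.2222) + (1.1111) + (-0.8889) = -6.4444
Denominator Σ(y_t−ȳ)² = 11.3333
r_1 = -6.4444 / 11.3333 = -0.569

-0.569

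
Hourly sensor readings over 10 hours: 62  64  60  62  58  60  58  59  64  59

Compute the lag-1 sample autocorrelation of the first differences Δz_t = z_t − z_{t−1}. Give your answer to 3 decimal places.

First differences Δz: 2, -4, 2, -4, 2, -2, 1, 5, -5
Mean of differences = -0.3333
Numerator Σ(Δz_t−Δz̄)(Δz_{t+1}−Δz̄) = -58.1111
Denominator Σ(Δz_t−Δz̄)² = 98.0000
r_1(Δz) = -58.1111 / 98.0000 = -0.593

-0.593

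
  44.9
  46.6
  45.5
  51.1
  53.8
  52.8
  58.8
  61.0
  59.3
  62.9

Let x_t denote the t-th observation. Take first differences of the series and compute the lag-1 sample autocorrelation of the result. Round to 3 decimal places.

-0.429

First differences Δx: 1.7, -1.1, 5.6, 2.7, -1.0, 6.0, 2.2, -1.7, 3.6
Mean of differences = 2.0000
Numerator Σ(Δx_t−Δx̄)(Δx_{t+1}−Δx̄) = -27.6700
Denominator Σ(Δx_t−Δx̄)² = 64.4400
r_1(Δx) = -27.6700 / 64.4400 = -0.429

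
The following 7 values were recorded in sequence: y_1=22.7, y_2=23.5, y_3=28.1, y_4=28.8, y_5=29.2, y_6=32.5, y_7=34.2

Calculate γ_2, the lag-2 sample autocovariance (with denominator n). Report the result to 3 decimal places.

0.823

Mean ȳ = (22.7 + 23.5 + 28.1 + 28.8 + 29.2 + 32.5 + 34.2)/7 = 28.4286
Σ_{t=1}^{5}(y_t−ȳ)(y_{t+2}−ȳ) = 5.7627
γ_2 = 5.7627 / 7 = 0.823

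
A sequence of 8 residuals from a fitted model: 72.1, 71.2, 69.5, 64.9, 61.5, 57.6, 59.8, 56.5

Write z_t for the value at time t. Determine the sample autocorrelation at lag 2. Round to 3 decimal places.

0.335

Mean z̄ = (72.1 + 71.2 + 69.5 + 64.9 + 61.5 + 57.6 + 59.8 + 56.5)/8 = 64.1375
Deviations from mean: 7.9625, 7.0625, 5.3625, 0.7625, -2.6375, -6.5375, -4.3375, -7.6375
Σ(z_t−z̄)(z_{t+2}−z̄) = (42.6989) + (5.3852) + (-14.1436) + (-4.9848) + (11.4402) + (49.9302) = 90.3259
Denominator Σ(z_t−z̄)² = 269.4588
r_2 = 90.3259 / 269.4588 = 0.335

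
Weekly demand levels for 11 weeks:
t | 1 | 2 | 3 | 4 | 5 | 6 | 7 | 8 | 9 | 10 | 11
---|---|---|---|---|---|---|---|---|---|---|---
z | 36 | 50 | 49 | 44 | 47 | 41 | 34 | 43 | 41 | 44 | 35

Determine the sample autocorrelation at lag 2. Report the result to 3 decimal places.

Mean z̄ = (36 + 50 + 49 + 44 + 47 + 41 + 34 + 43 + 41 + 44 + 35)/11 = 42.1818
Numerator Σ_{t=1}^{9}(z_t−z̄)(z_{t+2}−z̄) = -17.9752
Denominator Σ(z_t−z̄)² = 297.6364
r_2 = -17.9752 / 297.6364 = -0.060

-0.060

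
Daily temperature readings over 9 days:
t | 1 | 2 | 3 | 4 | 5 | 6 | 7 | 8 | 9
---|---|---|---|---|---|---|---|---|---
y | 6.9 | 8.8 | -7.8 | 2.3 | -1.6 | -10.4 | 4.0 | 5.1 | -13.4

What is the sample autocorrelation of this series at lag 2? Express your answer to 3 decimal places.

Mean ȳ = (6.9 + 8.8 − 7.8 + 2.3 − 1.6 − 10.4 + 4.0 + 5.1 − 13.4)/9 = -0.6778
Σ(y_t−ȳ)(y_{t+2}−ȳ) = (-53.9706) + (28.2227) + (6.5683) + (-28.9506) + (-4.3140) + (-56.1728) + (-59.5117) = -168.1288
Denominator Σ(y_t−ȳ)² = 519.3356
r_2 = -168.1288 / 519.3356 = -0.324

-0.324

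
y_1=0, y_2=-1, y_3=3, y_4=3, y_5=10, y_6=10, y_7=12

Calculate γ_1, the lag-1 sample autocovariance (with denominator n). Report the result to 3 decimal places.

Mean ȳ = (0 − 1 + 3 + 3 + 10 + 10 + 12)/7 = 5.2857
Σ_{t=1}^{6}(y_t−ȳ)(y_{t+1}−ȳ) = 95.9184
γ_1 = 95.9184 / 7 = 13.703

13.703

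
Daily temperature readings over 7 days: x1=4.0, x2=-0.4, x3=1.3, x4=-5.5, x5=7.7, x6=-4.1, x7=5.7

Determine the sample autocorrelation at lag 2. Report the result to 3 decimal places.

0.524

Mean x̄ = (4.0 − 0.4 + 1.3 − 5.5 + 7.7 − 4.1 + 5.7)/7 = 1.2429
Σ(x_t−x̄)(x_{t+2}−x̄) = (0.1576) + (11.0776) + (0.3690) + (36.0261) + (28.7804) = 76.4106
Denominator Σ(x_t−x̄)² = 145.8771
r_2 = 76.4106 / 145.8771 = 0.524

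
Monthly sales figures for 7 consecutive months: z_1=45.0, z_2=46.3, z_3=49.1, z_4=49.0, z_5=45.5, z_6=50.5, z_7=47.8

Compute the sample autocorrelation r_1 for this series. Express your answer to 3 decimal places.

-0.193

Mean z̄ = (45.0 + 46.3 + 49.1 + 49.0 + 45.5 + 50.5 + 47.8)/7 = 47.6000
Deviations from mean: -2.6000, -1.3000, 1.5000, 1.4000, -2.1000, 2.9000, 0.2000
Σ(z_t−z̄)(z_{t+1}−z̄) = (3.3800) + (-1.9500) + (2.1000) + (-2.9400) + (-6.0900) + (0.5800) = -4.9200
Denominator Σ(z_t−z̄)² = 25.5200
r_1 = -4.9200 / 25.5200 = -0.193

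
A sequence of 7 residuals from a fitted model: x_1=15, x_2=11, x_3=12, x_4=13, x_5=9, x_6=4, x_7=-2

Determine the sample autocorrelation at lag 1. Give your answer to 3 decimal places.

Mean x̄ = (15 + 11 + 12 + 13 + 9 + 4 − 2)/7 = 8.8571
Deviations from mean: 6.1429, 2.1429, 3.1429, 4.1429, 0.1429, -4.8571, -10.8571
Σ(x_t−x̄)(x_{t+1}−x̄) = (13.1633) + (6.7347) + (13.0204) + (0.5918) + (-0.6939) + (52.7347) = 85.5510
Denominator Σ(x_t−x̄)² = 210.8571
r_1 = 85.5510 / 210.8571 = 0.406

0.406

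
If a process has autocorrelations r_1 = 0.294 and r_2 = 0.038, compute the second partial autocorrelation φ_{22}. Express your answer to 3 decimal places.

-0.053

φ_{22} = (r_2 − r_1²) / (1 − r_1²)
r_1² = (0.294)² = 0.086436
Numerator = 0.038 − 0.0864 = -0.0484; denominator = 1 − 0.0864 = 0.9136
φ_{22} = -0.0484 / 0.9136 = -0.053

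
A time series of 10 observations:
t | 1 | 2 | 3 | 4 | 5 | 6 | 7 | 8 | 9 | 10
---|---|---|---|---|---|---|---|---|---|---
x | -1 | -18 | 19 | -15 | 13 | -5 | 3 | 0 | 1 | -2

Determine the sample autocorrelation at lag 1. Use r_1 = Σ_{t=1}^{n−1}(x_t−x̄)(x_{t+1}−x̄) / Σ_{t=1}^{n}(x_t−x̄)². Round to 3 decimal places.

-0.795

Mean x̄ = (-1 − 18 + 19 − 15 + 13 − 5 + 3 + 0 + 1 − 2)/10 = -0.5000
Numerator Σ_{t=1}^{9}(x_t−x̄)(x_{t+1}−x̄) = -887.2500
Denominator Σ(x_t−x̄)² = 1116.5000
r_1 = -887.2500 / 1116.5000 = -0.795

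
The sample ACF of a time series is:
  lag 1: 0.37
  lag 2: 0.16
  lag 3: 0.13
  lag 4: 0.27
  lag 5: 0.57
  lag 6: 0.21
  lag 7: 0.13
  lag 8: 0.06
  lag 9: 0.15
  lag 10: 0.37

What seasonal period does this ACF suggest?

The largest autocorrelation is r_5 = 0.57; the remaining lags stay at or below 0.37. The elevated value at lag 1 (0.37), dropping to 0.16 at lag 2, reflects decaying short-term dependence rather than seasonality.
The dominant spike at lag 5 indicates a seasonal period of 5.

5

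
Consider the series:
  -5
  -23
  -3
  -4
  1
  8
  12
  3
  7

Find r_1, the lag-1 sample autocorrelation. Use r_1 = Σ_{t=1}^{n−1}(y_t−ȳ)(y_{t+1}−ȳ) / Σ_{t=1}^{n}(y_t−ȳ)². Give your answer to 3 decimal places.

Mean ȳ = (-5 − 23 − 3 − 4 + 1 + 8 + 12 + 3 + 7)/9 = -0.4444
Numerator Σ_{t=1}^{8}(y_t−ȳ)(y_{t+1}−ȳ) = 350.1358
Denominator Σ(y_t−ȳ)² = 844.2222
r_1 = 350.1358 / 844.2222 = 0.415

0.415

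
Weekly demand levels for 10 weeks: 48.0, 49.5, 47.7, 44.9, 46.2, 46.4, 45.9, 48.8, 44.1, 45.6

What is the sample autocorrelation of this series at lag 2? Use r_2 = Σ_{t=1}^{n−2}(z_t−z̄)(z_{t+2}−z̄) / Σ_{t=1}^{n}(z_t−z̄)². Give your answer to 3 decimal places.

-0.153

Mean z̄ = (48.0 + 49.5 + 47.7 + 44.9 + 46.2 + 46.4 + 45.9 + 48.8 + 44.1 + 45.6)/10 = 46.7100
Numerator Σ_{t=1}^{8}(z_t−z̄)(z_{t+2}−z̄) = -4.1572
Denominator Σ(z_t−z̄)² = 27.1290
r_2 = -4.1572 / 27.1290 = -0.153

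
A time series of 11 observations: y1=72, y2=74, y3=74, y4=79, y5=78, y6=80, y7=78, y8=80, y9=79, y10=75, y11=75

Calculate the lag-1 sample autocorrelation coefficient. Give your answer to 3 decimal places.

Mean ȳ = (72 + 74 + 74 + 79 + 78 + 80 + 78 + 80 + 79 + 75 + 75)/11 = 76.7273
Numerator Σ_{t=1}^{10}(y_t−ȳ)(y_{t+1}−ȳ) = 36.0165
Denominator Σ(y_t−ȳ)² = 78.1818
r_1 = 36.0165 / 78.1818 = 0.461

0.461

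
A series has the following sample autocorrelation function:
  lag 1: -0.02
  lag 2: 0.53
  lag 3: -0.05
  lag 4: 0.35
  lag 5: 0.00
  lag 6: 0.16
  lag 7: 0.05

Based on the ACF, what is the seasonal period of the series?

2

The largest autocorrelation is r_2 = 0.53, with weaker echoes at lags 4 (0.35) and 6 (0.16); the remaining lags stay at or below 0.05.
The dominant spike at lag 2 indicates a seasonal period of 2.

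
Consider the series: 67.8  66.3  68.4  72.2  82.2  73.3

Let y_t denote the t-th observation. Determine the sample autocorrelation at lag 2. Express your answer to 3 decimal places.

-0.141

Mean ȳ = (67.8 + 66.3 + 68.4 + 72.2 + 82.2 + 73.3)/6 = 71.7000
Deviations from mean: -3.9000, -5.4000, -3.3000, 0.5000, 10.5000, 1.6000
Numerator Σ_{t=1}^{4}(y_t−ȳ)(y_{t+2}−ȳ) = -23.6800
Denominator Σ(y_t−ȳ)² = 168.3200
r_2 = -23.6800 / 168.3200 = -0.141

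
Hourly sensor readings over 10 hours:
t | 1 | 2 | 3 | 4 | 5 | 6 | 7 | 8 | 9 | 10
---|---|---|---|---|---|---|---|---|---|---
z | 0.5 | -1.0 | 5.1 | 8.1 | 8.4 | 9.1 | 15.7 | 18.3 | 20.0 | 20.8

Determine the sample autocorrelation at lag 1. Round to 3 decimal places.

0.723

Mean z̄ = (0.5 − 1.0 + 5.1 + 8.1 + 8.4 + 9.1 + 15.7 + 18.3 + 20.0 + 20.8)/10 = 10.5000
Numerator Σ_{t=1}^{9}(z_t−z̄)(z_{t+1}−z̄) = 403.2700
Denominator Σ(z_t−z̄)² = 557.7600
r_1 = 403.2700 / 557.7600 = 0.723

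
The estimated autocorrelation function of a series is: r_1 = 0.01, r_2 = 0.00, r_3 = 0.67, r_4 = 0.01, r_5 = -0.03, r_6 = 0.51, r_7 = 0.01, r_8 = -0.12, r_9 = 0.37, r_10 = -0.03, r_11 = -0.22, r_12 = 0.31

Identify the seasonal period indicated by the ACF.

The largest autocorrelation is r_3 = 0.67, with weaker echoes at lags 6 (0.51), 9 (0.37) and 12 (0.31); the remaining lags stay at or below 0.01.
The dominant spike at lag 3 indicates a seasonal period of 3.

3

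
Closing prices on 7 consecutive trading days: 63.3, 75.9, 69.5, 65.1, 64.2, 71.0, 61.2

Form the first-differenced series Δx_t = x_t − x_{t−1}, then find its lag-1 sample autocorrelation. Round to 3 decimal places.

First differences Δx: 12.6, -6.4, -4.4, -0.9, 6.8, -9.8
Mean of differences = -0.3500
Numerator Σ(Δx_t−Δx̄)(Δx_{t+1}−Δx̄) = -123.1175
Denominator Σ(Δx_t−Δx̄)² = 361.4350
r_1(Δx) = -123.1175 / 361.4350 = -0.341

-0.341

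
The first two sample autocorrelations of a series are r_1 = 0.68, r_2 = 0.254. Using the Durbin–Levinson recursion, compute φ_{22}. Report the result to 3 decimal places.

-0.388

φ_{22} = (r_2 − r_1²) / (1 − r_1²)
r_1² = (0.68)² = 0.4624
Numerator = 0.254 − 0.4624 = -0.2084; denominator = 1 − 0.4624 = 0.5376
φ_{22} = -0.2084 / 0.5376 = -0.388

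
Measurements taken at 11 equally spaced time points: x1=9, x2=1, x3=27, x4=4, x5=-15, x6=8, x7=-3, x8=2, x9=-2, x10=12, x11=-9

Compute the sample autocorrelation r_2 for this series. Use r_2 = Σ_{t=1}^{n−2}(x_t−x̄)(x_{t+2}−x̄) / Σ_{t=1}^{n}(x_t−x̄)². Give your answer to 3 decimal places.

Mean x̄ = (9 + 1 + 27 + 4 − 15 + 8 − 3 + 2 − 2 + 12 − 9)/11 = 3.0909
Numerator Σ_{t=1}^{9}(x_t−x̄)(x_{t+2}−x̄) = -101.0165
Denominator Σ(x_t−x̄)² = 1252.9091
r_2 = -101.0165 / 1252.9091 = -0.081

-0.081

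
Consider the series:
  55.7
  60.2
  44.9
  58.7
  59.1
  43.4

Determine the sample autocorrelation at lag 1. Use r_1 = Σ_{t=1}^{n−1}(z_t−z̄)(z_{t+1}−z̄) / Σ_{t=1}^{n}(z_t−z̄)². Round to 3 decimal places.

-0.410

Mean z̄ = (55.7 + 60.2 + 44.9 + 58.7 + 59.1 + 43.4)/6 = 53.6667
Σ(z_t−z̄)(z_{t+1}−z̄) = (13.2844) + (-57.2756) + (-44.1256) + (27.3478) + (-55.7822) = -116.5511
Denominator Σ(z_t−z̄)² = 283.9333
r_1 = -116.5511 / 283.9333 = -0.410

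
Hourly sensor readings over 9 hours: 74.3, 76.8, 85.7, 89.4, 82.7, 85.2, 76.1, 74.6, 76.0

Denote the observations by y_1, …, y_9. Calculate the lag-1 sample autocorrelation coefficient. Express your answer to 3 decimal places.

0.443

Mean ȳ = (74.3 + 76.8 + 85.7 + 89.4 + 82.7 + 85.2 + 76.1 + 74.6 + 76.0)/9 = 80.0889
Numerator Σ_{t=1}^{8}(y_t−ȳ)(y_{t+1}−ȳ) = 114.4388
Denominator Σ(y_t−ȳ)² = 258.2089
r_1 = 114.4388 / 258.2089 = 0.443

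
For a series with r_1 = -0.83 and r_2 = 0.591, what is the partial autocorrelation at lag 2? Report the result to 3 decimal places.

φ_{22} = (r_2 − r_1²) / (1 − r_1²)
r_1² = (-0.83)² = 0.6889
Numerator = 0.591 − 0.6889 = -0.0979; denominator = 1 − 0.6889 = 0.3111
φ_{22} = -0.0979 / 0.3111 = -0.315

-0.315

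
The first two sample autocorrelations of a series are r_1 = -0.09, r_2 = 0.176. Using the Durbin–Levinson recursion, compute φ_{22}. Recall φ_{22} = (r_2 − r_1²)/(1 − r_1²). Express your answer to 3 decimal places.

0.169

φ_{22} = (r_2 − r_1²) / (1 − r_1²)
r_1² = (-0.09)² = 0.0081
Numerator = 0.176 − 0.0081 = 0.1679; denominator = 1 − 0.0081 = 0.9919
φ_{22} = 0.1679 / 0.9919 = 0.169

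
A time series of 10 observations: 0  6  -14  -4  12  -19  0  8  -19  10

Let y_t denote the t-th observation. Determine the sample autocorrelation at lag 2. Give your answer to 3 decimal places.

Mean ȳ = (0 + 6 − 14 − 4 + 12 − 19 + 0 + 8 − 19 + 10)/10 = -2.0000
Numerator Σ_{t=1}^{8}(y_t−ȳ)(y_{t+2}−ȳ) = -230.0000
Denominator Σ(y_t−ȳ)² = 1238.0000
r_2 = -230.0000 / 1238.0000 = -0.186

-0.186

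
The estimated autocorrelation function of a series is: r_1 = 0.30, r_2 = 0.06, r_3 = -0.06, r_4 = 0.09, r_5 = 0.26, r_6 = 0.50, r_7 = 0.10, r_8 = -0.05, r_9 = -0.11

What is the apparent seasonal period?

6

The largest autocorrelation is r_6 = 0.50; the remaining lags stay at or below 0.30. The elevated value at lag 1 (0.30), dropping to 0.06 at lag 2, reflects decaying short-term dependence rather than seasonality.
The dominant spike at lag 6 indicates a seasonal period of 6.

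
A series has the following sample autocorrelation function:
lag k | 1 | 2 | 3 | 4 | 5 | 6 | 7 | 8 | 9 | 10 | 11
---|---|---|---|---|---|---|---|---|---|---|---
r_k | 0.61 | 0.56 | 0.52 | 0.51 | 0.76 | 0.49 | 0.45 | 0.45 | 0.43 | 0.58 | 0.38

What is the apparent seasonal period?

5

The largest autocorrelation is r_5 = 0.76; the remaining lags stay at or below 0.61. The elevated value at lag 1 (0.61), dropping to 0.56 at lag 2, reflects decaying short-term dependence rather than seasonality.
The dominant spike at lag 5 indicates a seasonal period of 5.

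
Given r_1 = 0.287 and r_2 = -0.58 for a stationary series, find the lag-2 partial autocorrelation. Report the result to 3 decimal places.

φ_{22} = (r_2 − r_1²) / (1 − r_1²)
r_1² = (0.287)² = 0.082369
Numerator = -0.58 − 0.0824 = -0.6624; denominator = 1 − 0.0824 = 0.9176
φ_{22} = -0.6624 / 0.9176 = -0.722

-0.722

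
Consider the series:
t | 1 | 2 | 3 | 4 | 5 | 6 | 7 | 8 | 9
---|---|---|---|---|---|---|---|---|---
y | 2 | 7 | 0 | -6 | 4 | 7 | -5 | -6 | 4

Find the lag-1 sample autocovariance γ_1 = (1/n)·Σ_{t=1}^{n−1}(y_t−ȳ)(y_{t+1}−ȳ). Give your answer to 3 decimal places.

-1.376

Mean ȳ = (2 + 7 + 0 − 6 + 4 + 7 − 5 − 6 + 4)/9 = 0.7778
Σ_{t=1}^{8}(y_t−ȳ)(y_{t+1}−ȳ) = -12.3827
γ_1 = -12.3827 / 9 = -1.376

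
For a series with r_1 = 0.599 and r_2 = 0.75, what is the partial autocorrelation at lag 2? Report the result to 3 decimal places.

0.610

φ_{22} = (r_2 − r_1²) / (1 − r_1²)
r_1² = (0.599)² = 0.358801
Numerator = 0.75 − 0.3588 = 0.3912; denominator = 1 − 0.3588 = 0.6412
φ_{22} = 0.3912 / 0.6412 = 0.610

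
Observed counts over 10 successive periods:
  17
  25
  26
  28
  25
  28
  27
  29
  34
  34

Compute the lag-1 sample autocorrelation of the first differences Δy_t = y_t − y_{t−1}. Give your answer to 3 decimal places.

-0.242

First differences Δy: 8, 1, 2, -3, 3, -1, 2, 5, 0
Mean of differences = 1.8889
Numerator Σ(Δy_t−Δȳ)(Δy_{t+1}−Δȳ) = -20.5679
Denominator Σ(Δy_t−Δȳ)² = 84.8889
r_1(Δy) = -20.5679 / 84.8889 = -0.242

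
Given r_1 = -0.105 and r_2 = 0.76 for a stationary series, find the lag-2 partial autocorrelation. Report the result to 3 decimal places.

φ_{22} = (r_2 − r_1²) / (1 − r_1²)
r_1² = (-0.105)² = 0.011025
Numerator = 0.76 − 0.0110 = 0.7490; denominator = 1 − 0.0110 = 0.9890
φ_{22} = 0.7490 / 0.9890 = 0.757

0.757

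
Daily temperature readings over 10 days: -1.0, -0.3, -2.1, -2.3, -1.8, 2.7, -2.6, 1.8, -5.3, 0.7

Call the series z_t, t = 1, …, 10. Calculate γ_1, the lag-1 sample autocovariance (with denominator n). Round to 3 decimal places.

Mean z̄ = (-1.0 − 0.3 − 2.1 − 2.3 − 1.8 + 2.7 − 2.6 + 1.8 − 5.3 + 0.7)/10 = -1.0200
Σ_{t=1}^{9}(z_t−z̄)(z_{t+1}−z̄) = -31.0484
γ_1 = -31.0484 / 10 = -3.105

-3.105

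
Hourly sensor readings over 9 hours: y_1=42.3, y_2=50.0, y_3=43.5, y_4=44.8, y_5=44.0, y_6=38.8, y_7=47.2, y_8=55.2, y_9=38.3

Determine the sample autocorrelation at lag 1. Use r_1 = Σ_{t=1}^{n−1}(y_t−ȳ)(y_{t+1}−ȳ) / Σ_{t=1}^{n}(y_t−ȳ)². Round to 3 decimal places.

-0.321

Mean ȳ = (42.3 + 50.0 + 43.5 + 44.8 + 44.0 + 38.8 + 47.2 + 55.2 + 38.3)/9 = 44.9000
Numerator Σ_{t=1}^{8}(y_t−ȳ)(y_{t+1}−ȳ) = -73.0000
Denominator Σ(y_t−ȳ)² = 227.7000
r_1 = -73.0000 / 227.7000 = -0.321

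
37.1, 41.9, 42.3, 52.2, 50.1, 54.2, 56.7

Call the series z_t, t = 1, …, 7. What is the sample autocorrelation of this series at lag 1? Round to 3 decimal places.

0.472

Mean z̄ = (37.1 + 41.9 + 42.3 + 52.2 + 50.1 + 54.2 + 56.7)/7 = 47.7857
Deviations from mean: -10.6857, -5.8857, -5.4857, 4.4143, 2.3143, 6.4143, 8.9143
Σ(z_t−z̄)(z_{t+1}−z̄) = (62.8931) + (32.2873) + (-24.2155) + (10.2159) + (14.8445) + (57.1788) = 153.2041
Denominator Σ(z_t−z̄)² = 324.3686
r_1 = 153.2041 / 324.3686 = 0.472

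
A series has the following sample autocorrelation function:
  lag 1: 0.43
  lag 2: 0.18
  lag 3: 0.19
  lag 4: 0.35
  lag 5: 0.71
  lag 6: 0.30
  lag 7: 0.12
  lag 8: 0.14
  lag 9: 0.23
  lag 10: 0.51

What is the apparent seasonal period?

The largest autocorrelation is r_5 = 0.71, with a weaker echo at lag 10 (0.51); the remaining lags stay at or below 0.43. The elevated value at lag 1 (0.43), dropping to 0.18 at lag 2, reflects decaying short-term dependence rather than seasonality.
The dominant spike at lag 5 indicates a seasonal period of 5.

5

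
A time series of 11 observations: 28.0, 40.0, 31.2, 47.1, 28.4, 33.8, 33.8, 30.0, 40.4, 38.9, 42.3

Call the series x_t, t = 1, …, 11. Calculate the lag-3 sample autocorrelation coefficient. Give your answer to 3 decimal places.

Mean x̄ = (28.0 + 40.0 + 31.2 + 47.1 + 28.4 + 33.8 + 33.8 + 30.0 + 40.4 + 38.9 + 42.3)/11 = 35.8091
Numerator Σ_{t=1}^{8}(x_t−x̄)(x_{t+3}−x̄) = -142.7466
Denominator Σ(x_t−x̄)² = 396.7491
r_3 = -142.7466 / 396.7491 = -0.360

-0.360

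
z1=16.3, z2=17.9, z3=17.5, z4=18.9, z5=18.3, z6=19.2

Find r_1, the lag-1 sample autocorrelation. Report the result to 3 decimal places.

0.071

Mean z̄ = (16.3 + 17.9 + 17.5 + 18.9 + 18.3 + 19.2)/6 = 18.0167
Σ(z_t−z̄)(z_{t+1}−z̄) = (0.2003) + (0.0603) + (-0.4564) + (0.2503) + (0.3353) = 0.3897
Denominator Σ(z_t−z̄)² = 5.4883
r_1 = 0.3897 / 5.4883 = 0.071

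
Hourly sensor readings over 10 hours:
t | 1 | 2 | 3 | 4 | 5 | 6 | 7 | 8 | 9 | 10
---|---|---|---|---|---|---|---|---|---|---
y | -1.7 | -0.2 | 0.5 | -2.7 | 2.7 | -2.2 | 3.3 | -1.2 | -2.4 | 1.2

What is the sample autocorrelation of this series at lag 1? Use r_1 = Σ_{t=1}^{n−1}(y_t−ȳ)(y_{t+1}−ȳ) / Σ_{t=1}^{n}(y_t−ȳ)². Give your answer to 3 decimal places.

-0.633

Mean ȳ = (-1.7 − 0.2 + 0.5 − 2.7 + 2.7 − 2.2 + 3.3 − 1.2 − 2.4 + 1.2)/10 = -0.2700
Numerator Σ_{t=1}^{9}(y_t−ȳ)(y_{t+1}−ȳ) = -26.2269
Denominator Σ(y_t−ȳ)² = 41.4010
r_1 = -26.2269 / 41.4010 = -0.633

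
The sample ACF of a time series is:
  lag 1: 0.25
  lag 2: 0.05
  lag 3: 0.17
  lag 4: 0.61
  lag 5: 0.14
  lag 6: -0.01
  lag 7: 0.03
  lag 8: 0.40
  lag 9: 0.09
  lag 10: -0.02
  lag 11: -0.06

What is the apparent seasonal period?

4

The largest autocorrelation is r_4 = 0.61, with a weaker echo at lag 8 (0.40); the remaining lags stay at or below 0.25. The elevated value at lag 1 (0.25), dropping to 0.05 at lag 2, reflects decaying short-term dependence rather than seasonality.
The dominant spike at lag 4 indicates a seasonal period of 4.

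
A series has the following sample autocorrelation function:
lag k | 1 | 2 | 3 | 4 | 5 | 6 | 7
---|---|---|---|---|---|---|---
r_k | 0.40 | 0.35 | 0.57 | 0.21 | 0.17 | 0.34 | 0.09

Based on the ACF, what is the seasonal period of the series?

The largest autocorrelation is r_3 = 0.57; the remaining lags stay at or below 0.40. The elevated value at lag 1 (0.40), dropping to 0.35 at lag 2, reflects decaying short-term dependence rather than seasonality.
The dominant spike at lag 3 indicates a seasonal period of 3.

3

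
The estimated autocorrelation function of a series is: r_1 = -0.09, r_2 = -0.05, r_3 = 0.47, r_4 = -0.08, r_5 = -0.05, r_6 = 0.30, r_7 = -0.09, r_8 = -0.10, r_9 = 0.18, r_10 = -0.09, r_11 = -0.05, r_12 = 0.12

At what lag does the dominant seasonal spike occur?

3

The largest autocorrelation is r_3 = 0.47, with weaker echoes at lags 6 (0.30) and 9 (0.18); the remaining lags stay at or below 0.12.
The dominant spike at lag 3 indicates a seasonal period of 3.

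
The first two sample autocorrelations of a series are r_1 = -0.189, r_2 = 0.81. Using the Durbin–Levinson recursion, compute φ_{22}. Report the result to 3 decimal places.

φ_{22} = (r_2 − r_1²) / (1 − r_1²)
r_1² = (-0.189)² = 0.035721
Numerator = 0.81 − 0.0357 = 0.7743; denominator = 1 − 0.0357 = 0.9643
φ_{22} = 0.7743 / 0.9643 = 0.803

0.803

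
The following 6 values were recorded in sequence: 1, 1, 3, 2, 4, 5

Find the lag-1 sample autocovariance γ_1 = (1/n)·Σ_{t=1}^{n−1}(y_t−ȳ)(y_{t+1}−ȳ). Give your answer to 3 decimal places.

Mean ȳ = (1 + 1 + 3 + 2 + 4 + 5)/6 = 2.6667
Deviations: -1.6667, -1.6667, 0.3333, -0.6667, 1.3333, 2.3333
Σ_{t=1}^{5}(y_t−ȳ)(y_{t+1}−ȳ) = 4.2222
γ_1 = 4.2222 / 6 = 0.704

0.704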